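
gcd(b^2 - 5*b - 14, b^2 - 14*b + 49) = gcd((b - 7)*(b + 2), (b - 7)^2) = b - 7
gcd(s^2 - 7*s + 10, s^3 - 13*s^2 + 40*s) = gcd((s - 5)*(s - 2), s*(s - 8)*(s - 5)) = s - 5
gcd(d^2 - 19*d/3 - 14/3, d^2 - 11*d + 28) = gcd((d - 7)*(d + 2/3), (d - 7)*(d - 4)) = d - 7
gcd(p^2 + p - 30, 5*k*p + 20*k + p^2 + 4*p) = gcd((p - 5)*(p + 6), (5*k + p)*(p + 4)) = 1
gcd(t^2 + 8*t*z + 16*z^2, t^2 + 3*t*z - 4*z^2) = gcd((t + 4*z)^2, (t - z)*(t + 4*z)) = t + 4*z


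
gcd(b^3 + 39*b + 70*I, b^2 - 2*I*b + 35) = b^2 - 2*I*b + 35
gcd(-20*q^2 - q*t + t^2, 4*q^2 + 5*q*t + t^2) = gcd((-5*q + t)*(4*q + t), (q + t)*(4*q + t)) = 4*q + t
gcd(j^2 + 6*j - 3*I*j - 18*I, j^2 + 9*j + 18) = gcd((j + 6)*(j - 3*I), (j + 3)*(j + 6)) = j + 6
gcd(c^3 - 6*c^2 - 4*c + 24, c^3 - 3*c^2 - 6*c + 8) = c + 2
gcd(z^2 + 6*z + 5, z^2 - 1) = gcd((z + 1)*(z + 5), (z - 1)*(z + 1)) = z + 1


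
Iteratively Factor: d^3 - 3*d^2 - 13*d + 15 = (d + 3)*(d^2 - 6*d + 5) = (d - 5)*(d + 3)*(d - 1)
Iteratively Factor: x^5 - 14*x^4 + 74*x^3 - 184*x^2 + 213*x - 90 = (x - 1)*(x^4 - 13*x^3 + 61*x^2 - 123*x + 90) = (x - 5)*(x - 1)*(x^3 - 8*x^2 + 21*x - 18) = (x - 5)*(x - 3)*(x - 1)*(x^2 - 5*x + 6) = (x - 5)*(x - 3)^2*(x - 1)*(x - 2)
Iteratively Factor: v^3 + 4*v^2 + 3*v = (v + 3)*(v^2 + v) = (v + 1)*(v + 3)*(v)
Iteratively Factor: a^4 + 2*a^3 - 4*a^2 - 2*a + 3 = (a - 1)*(a^3 + 3*a^2 - a - 3) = (a - 1)*(a + 1)*(a^2 + 2*a - 3) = (a - 1)*(a + 1)*(a + 3)*(a - 1)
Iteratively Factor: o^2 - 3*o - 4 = (o - 4)*(o + 1)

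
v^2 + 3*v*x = v*(v + 3*x)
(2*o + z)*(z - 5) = 2*o*z - 10*o + z^2 - 5*z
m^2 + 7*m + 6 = (m + 1)*(m + 6)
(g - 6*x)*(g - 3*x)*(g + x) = g^3 - 8*g^2*x + 9*g*x^2 + 18*x^3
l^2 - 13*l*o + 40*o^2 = (l - 8*o)*(l - 5*o)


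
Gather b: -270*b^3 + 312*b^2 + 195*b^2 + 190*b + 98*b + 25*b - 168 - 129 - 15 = -270*b^3 + 507*b^2 + 313*b - 312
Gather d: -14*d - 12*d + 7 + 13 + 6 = 26 - 26*d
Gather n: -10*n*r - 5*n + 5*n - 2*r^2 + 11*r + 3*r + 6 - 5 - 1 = -10*n*r - 2*r^2 + 14*r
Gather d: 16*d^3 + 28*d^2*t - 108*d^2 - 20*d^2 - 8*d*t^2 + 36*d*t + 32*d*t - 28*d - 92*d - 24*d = 16*d^3 + d^2*(28*t - 128) + d*(-8*t^2 + 68*t - 144)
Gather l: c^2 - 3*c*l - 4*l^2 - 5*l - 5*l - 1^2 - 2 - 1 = c^2 - 4*l^2 + l*(-3*c - 10) - 4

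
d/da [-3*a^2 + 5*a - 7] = 5 - 6*a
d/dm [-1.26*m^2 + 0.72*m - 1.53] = 0.72 - 2.52*m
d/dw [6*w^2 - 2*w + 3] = 12*w - 2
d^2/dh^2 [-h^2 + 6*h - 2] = -2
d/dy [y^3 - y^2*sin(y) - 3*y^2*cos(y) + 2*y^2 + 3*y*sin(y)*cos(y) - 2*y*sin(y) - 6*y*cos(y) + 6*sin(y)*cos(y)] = 3*y^2*sin(y) - y^2*cos(y) + 3*y^2 + 4*y*sin(y) - 8*y*cos(y) + 3*y*cos(2*y) + 4*y - 2*sin(y) + 3*sin(2*y)/2 - 6*cos(y) + 6*cos(2*y)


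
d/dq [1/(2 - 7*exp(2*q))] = 14*exp(2*q)/(7*exp(2*q) - 2)^2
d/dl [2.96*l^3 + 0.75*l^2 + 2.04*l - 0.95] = 8.88*l^2 + 1.5*l + 2.04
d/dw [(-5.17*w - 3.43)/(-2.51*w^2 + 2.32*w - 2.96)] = (-12.9767*w^2 - 17.2186*w + 23.2608)/(6.3001*w^4 - 11.6464*w^3 + 20.2416*w^2 - 13.7344*w + 8.7616)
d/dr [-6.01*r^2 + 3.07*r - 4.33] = 3.07 - 12.02*r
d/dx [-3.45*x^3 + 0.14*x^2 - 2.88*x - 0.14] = -10.35*x^2 + 0.28*x - 2.88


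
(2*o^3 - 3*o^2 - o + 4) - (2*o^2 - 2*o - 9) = 2*o^3 - 5*o^2 + o + 13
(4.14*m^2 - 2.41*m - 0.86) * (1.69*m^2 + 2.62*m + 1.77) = 6.9966*m^4 + 6.7739*m^3 - 0.439800000000001*m^2 - 6.5189*m - 1.5222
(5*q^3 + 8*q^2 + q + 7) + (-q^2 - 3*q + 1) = 5*q^3 + 7*q^2 - 2*q + 8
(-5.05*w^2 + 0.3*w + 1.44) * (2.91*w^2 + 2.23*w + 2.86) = -14.6955*w^4 - 10.3885*w^3 - 9.5836*w^2 + 4.0692*w + 4.1184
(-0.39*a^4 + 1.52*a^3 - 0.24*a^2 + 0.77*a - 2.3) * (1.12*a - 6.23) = -0.4368*a^5 + 4.1321*a^4 - 9.7384*a^3 + 2.3576*a^2 - 7.3731*a + 14.329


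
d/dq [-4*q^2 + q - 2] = 1 - 8*q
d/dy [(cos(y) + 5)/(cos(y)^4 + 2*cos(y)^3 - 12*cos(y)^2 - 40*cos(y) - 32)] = 3*(cos(y)^2 + 4*cos(y) - 14)*sin(y)/((cos(y) - 4)^2*(cos(y) + 2)^4)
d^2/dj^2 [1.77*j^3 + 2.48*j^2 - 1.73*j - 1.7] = 10.62*j + 4.96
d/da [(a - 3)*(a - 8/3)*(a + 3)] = 3*a^2 - 16*a/3 - 9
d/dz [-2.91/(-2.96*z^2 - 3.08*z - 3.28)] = (-17.2272*z - 8.9628)/(2.96*z^2 + 3.08*z + 3.28)^2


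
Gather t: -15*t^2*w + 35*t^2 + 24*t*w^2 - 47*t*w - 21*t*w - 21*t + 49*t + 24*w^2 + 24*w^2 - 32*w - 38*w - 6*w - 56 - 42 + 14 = t^2*(35 - 15*w) + t*(24*w^2 - 68*w + 28) + 48*w^2 - 76*w - 84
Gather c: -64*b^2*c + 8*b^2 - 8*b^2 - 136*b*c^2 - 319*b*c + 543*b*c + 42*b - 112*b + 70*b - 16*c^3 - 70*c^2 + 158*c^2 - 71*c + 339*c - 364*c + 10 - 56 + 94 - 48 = -16*c^3 + c^2*(88 - 136*b) + c*(-64*b^2 + 224*b - 96)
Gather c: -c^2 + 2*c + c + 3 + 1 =-c^2 + 3*c + 4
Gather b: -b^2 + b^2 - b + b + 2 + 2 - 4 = 0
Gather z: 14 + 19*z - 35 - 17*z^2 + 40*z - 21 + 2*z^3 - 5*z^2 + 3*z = 2*z^3 - 22*z^2 + 62*z - 42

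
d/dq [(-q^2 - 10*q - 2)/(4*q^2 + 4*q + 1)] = 2*(9*q - 1)/(8*q^3 + 12*q^2 + 6*q + 1)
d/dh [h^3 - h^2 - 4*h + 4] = 3*h^2 - 2*h - 4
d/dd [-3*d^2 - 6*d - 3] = -6*d - 6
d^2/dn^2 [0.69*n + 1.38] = 0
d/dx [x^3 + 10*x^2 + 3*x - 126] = 3*x^2 + 20*x + 3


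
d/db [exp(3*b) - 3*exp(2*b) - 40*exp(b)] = (3*exp(2*b) - 6*exp(b) - 40)*exp(b)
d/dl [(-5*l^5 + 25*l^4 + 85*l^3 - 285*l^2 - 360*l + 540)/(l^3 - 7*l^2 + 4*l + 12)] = 10*(-l^5 + l^4 + 5*l^3 - 7*l^2 - 4*l - 18)/(l^4 - 2*l^3 - 3*l^2 + 4*l + 4)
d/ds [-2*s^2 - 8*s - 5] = -4*s - 8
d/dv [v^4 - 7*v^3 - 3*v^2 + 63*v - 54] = 4*v^3 - 21*v^2 - 6*v + 63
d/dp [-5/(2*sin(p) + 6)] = 5*cos(p)/(2*(sin(p) + 3)^2)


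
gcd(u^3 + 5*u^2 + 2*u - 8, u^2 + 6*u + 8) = u^2 + 6*u + 8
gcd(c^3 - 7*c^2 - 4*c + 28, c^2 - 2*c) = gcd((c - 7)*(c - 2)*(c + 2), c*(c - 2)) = c - 2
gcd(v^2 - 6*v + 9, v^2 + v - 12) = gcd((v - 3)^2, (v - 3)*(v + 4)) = v - 3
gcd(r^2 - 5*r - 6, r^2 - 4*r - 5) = r + 1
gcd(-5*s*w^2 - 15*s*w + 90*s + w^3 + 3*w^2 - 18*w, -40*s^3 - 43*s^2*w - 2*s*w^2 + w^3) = 1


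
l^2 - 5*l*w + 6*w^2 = (l - 3*w)*(l - 2*w)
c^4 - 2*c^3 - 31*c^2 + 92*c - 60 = (c - 5)*(c - 2)*(c - 1)*(c + 6)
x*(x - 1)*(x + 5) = x^3 + 4*x^2 - 5*x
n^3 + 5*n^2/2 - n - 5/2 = (n - 1)*(n + 1)*(n + 5/2)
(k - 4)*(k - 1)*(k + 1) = k^3 - 4*k^2 - k + 4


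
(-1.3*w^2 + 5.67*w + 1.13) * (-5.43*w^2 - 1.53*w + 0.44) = 7.059*w^4 - 28.7991*w^3 - 15.383*w^2 + 0.7659*w + 0.4972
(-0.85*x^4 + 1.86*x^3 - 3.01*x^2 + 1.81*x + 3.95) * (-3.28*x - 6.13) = 2.788*x^5 - 0.8903*x^4 - 1.529*x^3 + 12.5145*x^2 - 24.0513*x - 24.2135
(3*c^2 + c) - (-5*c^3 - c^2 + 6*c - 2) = 5*c^3 + 4*c^2 - 5*c + 2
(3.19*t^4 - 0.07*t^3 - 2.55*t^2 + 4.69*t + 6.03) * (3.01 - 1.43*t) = -4.5617*t^5 + 9.702*t^4 + 3.4358*t^3 - 14.3822*t^2 + 5.494*t + 18.1503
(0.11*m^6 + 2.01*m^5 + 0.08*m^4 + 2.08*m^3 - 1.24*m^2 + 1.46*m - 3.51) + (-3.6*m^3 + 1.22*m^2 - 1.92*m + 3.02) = 0.11*m^6 + 2.01*m^5 + 0.08*m^4 - 1.52*m^3 - 0.02*m^2 - 0.46*m - 0.49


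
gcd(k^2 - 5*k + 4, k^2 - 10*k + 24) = k - 4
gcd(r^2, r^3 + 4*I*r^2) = r^2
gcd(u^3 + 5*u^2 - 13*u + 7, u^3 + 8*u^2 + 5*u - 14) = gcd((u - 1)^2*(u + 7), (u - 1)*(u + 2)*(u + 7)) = u^2 + 6*u - 7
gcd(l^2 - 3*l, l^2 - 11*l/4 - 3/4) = l - 3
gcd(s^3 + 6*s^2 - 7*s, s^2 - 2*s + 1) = s - 1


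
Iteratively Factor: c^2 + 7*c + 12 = (c + 3)*(c + 4)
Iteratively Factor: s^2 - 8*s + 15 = (s - 3)*(s - 5)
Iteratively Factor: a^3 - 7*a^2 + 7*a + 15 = (a + 1)*(a^2 - 8*a + 15) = (a - 5)*(a + 1)*(a - 3)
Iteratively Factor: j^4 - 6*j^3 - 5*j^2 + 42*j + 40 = (j - 5)*(j^3 - j^2 - 10*j - 8) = (j - 5)*(j + 2)*(j^2 - 3*j - 4) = (j - 5)*(j - 4)*(j + 2)*(j + 1)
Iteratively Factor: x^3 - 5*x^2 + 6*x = (x - 2)*(x^2 - 3*x) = x*(x - 2)*(x - 3)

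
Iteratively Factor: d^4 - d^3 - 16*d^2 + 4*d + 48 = (d + 3)*(d^3 - 4*d^2 - 4*d + 16) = (d + 2)*(d + 3)*(d^2 - 6*d + 8) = (d - 2)*(d + 2)*(d + 3)*(d - 4)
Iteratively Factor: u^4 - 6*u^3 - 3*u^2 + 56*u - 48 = (u - 1)*(u^3 - 5*u^2 - 8*u + 48) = (u - 4)*(u - 1)*(u^2 - u - 12) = (u - 4)*(u - 1)*(u + 3)*(u - 4)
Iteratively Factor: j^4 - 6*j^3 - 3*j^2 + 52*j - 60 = (j - 5)*(j^3 - j^2 - 8*j + 12) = (j - 5)*(j + 3)*(j^2 - 4*j + 4) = (j - 5)*(j - 2)*(j + 3)*(j - 2)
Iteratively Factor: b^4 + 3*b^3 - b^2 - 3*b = (b - 1)*(b^3 + 4*b^2 + 3*b) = (b - 1)*(b + 1)*(b^2 + 3*b) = b*(b - 1)*(b + 1)*(b + 3)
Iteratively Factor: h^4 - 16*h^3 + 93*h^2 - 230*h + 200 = (h - 4)*(h^3 - 12*h^2 + 45*h - 50) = (h - 5)*(h - 4)*(h^2 - 7*h + 10) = (h - 5)*(h - 4)*(h - 2)*(h - 5)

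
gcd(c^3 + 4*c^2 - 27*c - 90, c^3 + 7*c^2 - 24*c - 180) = c^2 + c - 30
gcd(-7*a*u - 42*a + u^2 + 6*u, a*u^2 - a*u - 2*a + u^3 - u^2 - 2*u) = 1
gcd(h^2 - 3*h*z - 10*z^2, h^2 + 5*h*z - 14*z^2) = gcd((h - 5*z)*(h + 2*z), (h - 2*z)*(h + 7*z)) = 1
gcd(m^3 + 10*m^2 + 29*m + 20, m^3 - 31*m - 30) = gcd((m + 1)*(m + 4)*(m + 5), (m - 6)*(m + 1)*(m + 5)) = m^2 + 6*m + 5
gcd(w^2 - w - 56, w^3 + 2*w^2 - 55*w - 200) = w - 8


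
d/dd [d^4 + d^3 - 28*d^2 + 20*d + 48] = 4*d^3 + 3*d^2 - 56*d + 20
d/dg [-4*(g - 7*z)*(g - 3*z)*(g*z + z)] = 4*z*(-3*g^2 + 20*g*z - 2*g - 21*z^2 + 10*z)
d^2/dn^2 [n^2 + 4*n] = 2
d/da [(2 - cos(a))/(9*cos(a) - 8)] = 10*sin(a)/(9*cos(a) - 8)^2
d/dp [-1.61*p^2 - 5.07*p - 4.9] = -3.22*p - 5.07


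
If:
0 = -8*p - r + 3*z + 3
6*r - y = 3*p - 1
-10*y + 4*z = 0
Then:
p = 88*z/255 + 19/51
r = 61*z/255 + 1/51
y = 2*z/5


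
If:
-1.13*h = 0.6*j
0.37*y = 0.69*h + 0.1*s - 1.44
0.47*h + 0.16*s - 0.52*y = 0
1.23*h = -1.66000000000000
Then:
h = -1.35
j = 2.54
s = -138.66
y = -43.88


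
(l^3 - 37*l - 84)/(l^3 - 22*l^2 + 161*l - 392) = (l^2 + 7*l + 12)/(l^2 - 15*l + 56)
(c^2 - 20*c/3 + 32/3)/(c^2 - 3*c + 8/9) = 3*(c - 4)/(3*c - 1)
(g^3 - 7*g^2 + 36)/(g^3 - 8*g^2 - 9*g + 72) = (g^2 - 4*g - 12)/(g^2 - 5*g - 24)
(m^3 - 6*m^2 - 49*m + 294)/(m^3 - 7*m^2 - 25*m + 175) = (m^2 + m - 42)/(m^2 - 25)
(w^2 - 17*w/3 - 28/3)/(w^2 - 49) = (w + 4/3)/(w + 7)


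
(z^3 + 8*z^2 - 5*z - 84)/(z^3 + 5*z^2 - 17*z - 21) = (z + 4)/(z + 1)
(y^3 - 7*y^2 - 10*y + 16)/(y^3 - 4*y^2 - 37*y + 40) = (y + 2)/(y + 5)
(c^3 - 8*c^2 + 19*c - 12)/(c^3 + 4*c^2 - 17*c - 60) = (c^2 - 4*c + 3)/(c^2 + 8*c + 15)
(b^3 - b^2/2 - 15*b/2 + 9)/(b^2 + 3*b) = b - 7/2 + 3/b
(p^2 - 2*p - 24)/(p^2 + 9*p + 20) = (p - 6)/(p + 5)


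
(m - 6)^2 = m^2 - 12*m + 36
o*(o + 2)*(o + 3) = o^3 + 5*o^2 + 6*o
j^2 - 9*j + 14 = (j - 7)*(j - 2)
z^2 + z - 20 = (z - 4)*(z + 5)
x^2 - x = x*(x - 1)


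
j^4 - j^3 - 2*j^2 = j^2*(j - 2)*(j + 1)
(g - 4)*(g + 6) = g^2 + 2*g - 24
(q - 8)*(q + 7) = q^2 - q - 56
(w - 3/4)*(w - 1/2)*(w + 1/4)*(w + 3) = w^4 + 2*w^3 - 47*w^2/16 + 9*w/32 + 9/32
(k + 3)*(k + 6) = k^2 + 9*k + 18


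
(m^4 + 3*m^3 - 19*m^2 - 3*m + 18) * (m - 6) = m^5 - 3*m^4 - 37*m^3 + 111*m^2 + 36*m - 108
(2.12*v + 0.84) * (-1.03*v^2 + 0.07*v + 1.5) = -2.1836*v^3 - 0.7168*v^2 + 3.2388*v + 1.26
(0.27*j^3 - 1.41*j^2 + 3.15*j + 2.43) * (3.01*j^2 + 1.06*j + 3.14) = 0.8127*j^5 - 3.9579*j^4 + 8.8347*j^3 + 6.2259*j^2 + 12.4668*j + 7.6302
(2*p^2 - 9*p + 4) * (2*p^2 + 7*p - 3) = 4*p^4 - 4*p^3 - 61*p^2 + 55*p - 12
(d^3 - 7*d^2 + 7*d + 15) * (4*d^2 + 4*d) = 4*d^5 - 24*d^4 + 88*d^2 + 60*d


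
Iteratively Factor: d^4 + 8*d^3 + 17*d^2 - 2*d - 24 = (d + 4)*(d^3 + 4*d^2 + d - 6) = (d + 2)*(d + 4)*(d^2 + 2*d - 3) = (d - 1)*(d + 2)*(d + 4)*(d + 3)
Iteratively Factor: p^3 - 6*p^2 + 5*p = (p - 5)*(p^2 - p) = p*(p - 5)*(p - 1)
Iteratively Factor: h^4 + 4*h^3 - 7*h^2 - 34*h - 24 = (h + 2)*(h^3 + 2*h^2 - 11*h - 12) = (h + 2)*(h + 4)*(h^2 - 2*h - 3) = (h - 3)*(h + 2)*(h + 4)*(h + 1)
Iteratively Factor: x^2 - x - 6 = (x - 3)*(x + 2)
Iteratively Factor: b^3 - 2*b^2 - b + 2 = (b - 1)*(b^2 - b - 2) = (b - 2)*(b - 1)*(b + 1)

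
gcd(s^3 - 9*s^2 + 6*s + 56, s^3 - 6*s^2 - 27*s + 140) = s^2 - 11*s + 28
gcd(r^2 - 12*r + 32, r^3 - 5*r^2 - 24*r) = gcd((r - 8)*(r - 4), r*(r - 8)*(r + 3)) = r - 8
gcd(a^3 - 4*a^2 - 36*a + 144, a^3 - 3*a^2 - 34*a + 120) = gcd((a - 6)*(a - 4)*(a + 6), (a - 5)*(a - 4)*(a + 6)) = a^2 + 2*a - 24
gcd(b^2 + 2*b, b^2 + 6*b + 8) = b + 2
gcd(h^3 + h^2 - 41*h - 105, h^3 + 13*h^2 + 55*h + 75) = h^2 + 8*h + 15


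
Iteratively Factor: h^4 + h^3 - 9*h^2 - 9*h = (h + 1)*(h^3 - 9*h) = (h - 3)*(h + 1)*(h^2 + 3*h) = (h - 3)*(h + 1)*(h + 3)*(h)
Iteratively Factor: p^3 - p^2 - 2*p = (p - 2)*(p^2 + p) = (p - 2)*(p + 1)*(p)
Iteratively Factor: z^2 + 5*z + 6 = (z + 2)*(z + 3)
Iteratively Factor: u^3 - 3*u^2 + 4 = (u + 1)*(u^2 - 4*u + 4) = (u - 2)*(u + 1)*(u - 2)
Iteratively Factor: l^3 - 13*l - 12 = (l - 4)*(l^2 + 4*l + 3) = (l - 4)*(l + 3)*(l + 1)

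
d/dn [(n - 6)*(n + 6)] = 2*n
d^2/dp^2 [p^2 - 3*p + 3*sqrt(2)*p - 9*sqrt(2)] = 2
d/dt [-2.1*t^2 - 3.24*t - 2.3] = -4.2*t - 3.24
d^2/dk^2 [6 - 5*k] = 0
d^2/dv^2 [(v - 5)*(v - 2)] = 2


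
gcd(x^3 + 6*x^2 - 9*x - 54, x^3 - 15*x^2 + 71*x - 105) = x - 3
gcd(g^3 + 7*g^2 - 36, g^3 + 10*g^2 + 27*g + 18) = g^2 + 9*g + 18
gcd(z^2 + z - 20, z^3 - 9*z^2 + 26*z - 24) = z - 4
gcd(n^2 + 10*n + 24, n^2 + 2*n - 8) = n + 4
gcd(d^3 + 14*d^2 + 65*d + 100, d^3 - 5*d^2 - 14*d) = 1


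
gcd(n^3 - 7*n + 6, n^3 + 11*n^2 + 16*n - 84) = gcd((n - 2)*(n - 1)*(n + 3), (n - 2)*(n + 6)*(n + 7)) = n - 2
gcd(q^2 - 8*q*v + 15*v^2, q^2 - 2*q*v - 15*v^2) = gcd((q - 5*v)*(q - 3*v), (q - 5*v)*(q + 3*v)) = q - 5*v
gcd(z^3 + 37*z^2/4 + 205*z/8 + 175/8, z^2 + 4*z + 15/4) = z + 5/2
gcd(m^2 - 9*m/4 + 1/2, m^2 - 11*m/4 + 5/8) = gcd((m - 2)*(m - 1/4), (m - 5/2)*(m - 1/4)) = m - 1/4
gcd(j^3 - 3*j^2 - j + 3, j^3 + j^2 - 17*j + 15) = j^2 - 4*j + 3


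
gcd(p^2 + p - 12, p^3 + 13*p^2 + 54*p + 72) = p + 4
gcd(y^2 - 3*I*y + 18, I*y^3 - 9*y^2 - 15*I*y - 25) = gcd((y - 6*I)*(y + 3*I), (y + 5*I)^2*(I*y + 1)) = 1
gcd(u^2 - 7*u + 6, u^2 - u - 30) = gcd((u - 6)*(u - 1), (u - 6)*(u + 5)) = u - 6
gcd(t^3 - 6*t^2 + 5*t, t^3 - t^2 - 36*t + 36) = t - 1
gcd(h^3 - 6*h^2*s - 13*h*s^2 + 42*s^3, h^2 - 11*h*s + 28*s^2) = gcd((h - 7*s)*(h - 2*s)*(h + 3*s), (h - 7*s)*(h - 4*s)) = -h + 7*s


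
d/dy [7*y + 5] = 7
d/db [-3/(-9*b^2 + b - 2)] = 3*(1 - 18*b)/(9*b^2 - b + 2)^2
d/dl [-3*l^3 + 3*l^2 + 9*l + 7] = -9*l^2 + 6*l + 9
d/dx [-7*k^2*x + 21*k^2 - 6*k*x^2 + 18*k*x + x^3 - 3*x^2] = -7*k^2 - 12*k*x + 18*k + 3*x^2 - 6*x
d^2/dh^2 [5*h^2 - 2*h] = 10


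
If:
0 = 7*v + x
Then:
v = -x/7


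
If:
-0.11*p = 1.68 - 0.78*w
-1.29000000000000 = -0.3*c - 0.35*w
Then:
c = 4.3 - 1.16666666666667*w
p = 7.09090909090909*w - 15.2727272727273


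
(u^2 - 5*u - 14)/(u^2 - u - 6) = (u - 7)/(u - 3)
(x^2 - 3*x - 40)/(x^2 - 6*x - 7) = (-x^2 + 3*x + 40)/(-x^2 + 6*x + 7)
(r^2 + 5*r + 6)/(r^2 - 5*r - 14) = (r + 3)/(r - 7)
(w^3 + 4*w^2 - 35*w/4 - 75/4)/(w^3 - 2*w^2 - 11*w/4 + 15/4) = (w + 5)/(w - 1)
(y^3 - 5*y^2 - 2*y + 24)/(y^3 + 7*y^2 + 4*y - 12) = (y^2 - 7*y + 12)/(y^2 + 5*y - 6)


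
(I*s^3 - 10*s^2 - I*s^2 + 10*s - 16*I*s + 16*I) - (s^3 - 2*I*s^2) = -s^3 + I*s^3 - 10*s^2 + I*s^2 + 10*s - 16*I*s + 16*I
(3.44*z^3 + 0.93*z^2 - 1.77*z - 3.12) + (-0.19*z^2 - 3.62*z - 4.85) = 3.44*z^3 + 0.74*z^2 - 5.39*z - 7.97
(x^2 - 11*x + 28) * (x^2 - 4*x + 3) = x^4 - 15*x^3 + 75*x^2 - 145*x + 84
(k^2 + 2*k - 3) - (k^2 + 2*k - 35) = 32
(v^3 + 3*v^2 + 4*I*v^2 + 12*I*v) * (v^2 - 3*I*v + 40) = v^5 + 3*v^4 + I*v^4 + 52*v^3 + 3*I*v^3 + 156*v^2 + 160*I*v^2 + 480*I*v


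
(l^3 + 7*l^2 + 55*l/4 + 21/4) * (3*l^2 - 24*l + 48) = 3*l^5 - 3*l^4 - 315*l^3/4 + 87*l^2/4 + 534*l + 252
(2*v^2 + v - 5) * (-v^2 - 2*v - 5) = -2*v^4 - 5*v^3 - 7*v^2 + 5*v + 25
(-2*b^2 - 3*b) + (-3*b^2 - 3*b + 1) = -5*b^2 - 6*b + 1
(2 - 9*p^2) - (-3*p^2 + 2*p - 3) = -6*p^2 - 2*p + 5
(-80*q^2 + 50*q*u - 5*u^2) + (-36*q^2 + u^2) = -116*q^2 + 50*q*u - 4*u^2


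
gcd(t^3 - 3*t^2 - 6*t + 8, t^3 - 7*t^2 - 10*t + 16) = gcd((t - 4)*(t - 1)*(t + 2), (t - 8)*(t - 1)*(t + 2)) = t^2 + t - 2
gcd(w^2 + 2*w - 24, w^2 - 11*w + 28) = w - 4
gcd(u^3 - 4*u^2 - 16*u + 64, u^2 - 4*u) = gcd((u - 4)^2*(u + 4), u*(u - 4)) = u - 4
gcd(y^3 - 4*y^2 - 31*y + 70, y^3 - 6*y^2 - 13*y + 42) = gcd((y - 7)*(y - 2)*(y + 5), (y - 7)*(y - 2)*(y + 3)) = y^2 - 9*y + 14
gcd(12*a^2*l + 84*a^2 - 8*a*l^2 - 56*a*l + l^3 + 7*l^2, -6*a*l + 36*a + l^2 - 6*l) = 6*a - l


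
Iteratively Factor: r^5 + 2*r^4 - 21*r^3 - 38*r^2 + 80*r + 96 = (r + 4)*(r^4 - 2*r^3 - 13*r^2 + 14*r + 24) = (r + 1)*(r + 4)*(r^3 - 3*r^2 - 10*r + 24) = (r - 2)*(r + 1)*(r + 4)*(r^2 - r - 12) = (r - 4)*(r - 2)*(r + 1)*(r + 4)*(r + 3)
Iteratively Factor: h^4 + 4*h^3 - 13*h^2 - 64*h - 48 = (h - 4)*(h^3 + 8*h^2 + 19*h + 12) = (h - 4)*(h + 4)*(h^2 + 4*h + 3) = (h - 4)*(h + 3)*(h + 4)*(h + 1)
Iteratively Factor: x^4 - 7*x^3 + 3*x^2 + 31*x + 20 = (x - 5)*(x^3 - 2*x^2 - 7*x - 4) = (x - 5)*(x + 1)*(x^2 - 3*x - 4) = (x - 5)*(x - 4)*(x + 1)*(x + 1)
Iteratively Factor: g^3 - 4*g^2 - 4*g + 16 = (g - 2)*(g^2 - 2*g - 8) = (g - 2)*(g + 2)*(g - 4)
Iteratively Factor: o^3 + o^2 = (o)*(o^2 + o) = o^2*(o + 1)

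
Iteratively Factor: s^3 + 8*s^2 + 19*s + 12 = (s + 3)*(s^2 + 5*s + 4) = (s + 3)*(s + 4)*(s + 1)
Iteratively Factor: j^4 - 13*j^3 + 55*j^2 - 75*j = (j - 5)*(j^3 - 8*j^2 + 15*j) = (j - 5)*(j - 3)*(j^2 - 5*j) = j*(j - 5)*(j - 3)*(j - 5)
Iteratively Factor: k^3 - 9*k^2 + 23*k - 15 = (k - 1)*(k^2 - 8*k + 15) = (k - 3)*(k - 1)*(k - 5)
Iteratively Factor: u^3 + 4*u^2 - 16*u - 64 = (u - 4)*(u^2 + 8*u + 16) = (u - 4)*(u + 4)*(u + 4)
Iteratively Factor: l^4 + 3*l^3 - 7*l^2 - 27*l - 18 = (l + 3)*(l^3 - 7*l - 6) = (l + 1)*(l + 3)*(l^2 - l - 6) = (l + 1)*(l + 2)*(l + 3)*(l - 3)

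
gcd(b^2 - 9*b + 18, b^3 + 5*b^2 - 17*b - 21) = b - 3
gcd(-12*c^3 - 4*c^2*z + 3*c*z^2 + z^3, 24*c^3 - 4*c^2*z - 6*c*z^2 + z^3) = -4*c^2 + z^2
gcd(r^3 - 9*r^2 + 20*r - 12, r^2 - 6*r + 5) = r - 1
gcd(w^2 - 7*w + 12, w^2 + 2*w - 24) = w - 4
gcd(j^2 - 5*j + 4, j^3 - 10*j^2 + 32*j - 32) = j - 4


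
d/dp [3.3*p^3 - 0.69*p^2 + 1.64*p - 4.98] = 9.9*p^2 - 1.38*p + 1.64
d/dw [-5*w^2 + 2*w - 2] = 2 - 10*w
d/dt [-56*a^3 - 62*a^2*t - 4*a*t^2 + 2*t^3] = -62*a^2 - 8*a*t + 6*t^2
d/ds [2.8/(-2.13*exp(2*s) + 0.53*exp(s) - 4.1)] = (11.928*exp(s) - 1.484)*exp(s)/(2.13*exp(2*s) - 0.53*exp(s) + 4.1)^2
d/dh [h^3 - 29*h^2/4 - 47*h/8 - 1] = 3*h^2 - 29*h/2 - 47/8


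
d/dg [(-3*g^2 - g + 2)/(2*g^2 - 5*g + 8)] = (17*g^2 - 56*g + 2)/(4*g^4 - 20*g^3 + 57*g^2 - 80*g + 64)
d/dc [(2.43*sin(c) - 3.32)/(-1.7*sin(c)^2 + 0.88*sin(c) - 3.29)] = (4.131*sin(c)^2 - 11.288*sin(c) - 5.0731)*cos(c)/(2.89*sin(c)^4 - 2.992*sin(c)^3 + 11.9604*sin(c)^2 - 5.7904*sin(c) + 10.8241)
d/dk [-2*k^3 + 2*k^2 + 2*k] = -6*k^2 + 4*k + 2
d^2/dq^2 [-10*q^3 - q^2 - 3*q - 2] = -60*q - 2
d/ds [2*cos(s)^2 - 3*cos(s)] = (3 - 4*cos(s))*sin(s)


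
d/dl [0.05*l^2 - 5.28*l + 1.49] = 0.1*l - 5.28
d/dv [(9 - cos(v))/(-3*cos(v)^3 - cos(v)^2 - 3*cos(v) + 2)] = (-27*cos(v)/2 - 40*cos(2*v) + 3*cos(3*v)/2 - 65)*sin(v)/(3*cos(v)^3 + cos(v)^2 + 3*cos(v) - 2)^2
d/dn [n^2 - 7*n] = 2*n - 7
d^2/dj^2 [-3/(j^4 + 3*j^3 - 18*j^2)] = 6*(3*(j^2 + 3*j - 18)*(2*j^2 + 3*j - 6) - (4*j^2 + 9*j - 36)^2)/(j^4*(j^2 + 3*j - 18)^3)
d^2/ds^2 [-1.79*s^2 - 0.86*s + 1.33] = -3.58000000000000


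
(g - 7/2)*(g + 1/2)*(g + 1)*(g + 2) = g^4 - 35*g^2/4 - 45*g/4 - 7/2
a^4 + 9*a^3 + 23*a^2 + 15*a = a*(a + 1)*(a + 3)*(a + 5)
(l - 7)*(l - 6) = l^2 - 13*l + 42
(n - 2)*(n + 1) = n^2 - n - 2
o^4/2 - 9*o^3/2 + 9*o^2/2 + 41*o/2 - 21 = (o/2 + 1)*(o - 7)*(o - 3)*(o - 1)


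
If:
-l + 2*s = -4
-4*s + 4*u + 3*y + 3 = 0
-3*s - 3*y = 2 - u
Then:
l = 5/4 - 15*y/4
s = -15*y/8 - 11/8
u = -21*y/8 - 17/8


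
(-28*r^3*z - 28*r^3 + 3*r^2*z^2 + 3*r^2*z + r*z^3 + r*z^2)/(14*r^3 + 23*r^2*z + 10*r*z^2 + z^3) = r*(-4*r*z - 4*r + z^2 + z)/(2*r^2 + 3*r*z + z^2)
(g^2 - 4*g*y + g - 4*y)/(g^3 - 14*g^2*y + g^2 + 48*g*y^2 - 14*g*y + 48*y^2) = (g - 4*y)/(g^2 - 14*g*y + 48*y^2)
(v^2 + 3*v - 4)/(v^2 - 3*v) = (v^2 + 3*v - 4)/(v*(v - 3))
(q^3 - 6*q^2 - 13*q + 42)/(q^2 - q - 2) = (q^2 - 4*q - 21)/(q + 1)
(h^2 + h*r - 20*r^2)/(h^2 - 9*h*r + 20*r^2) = (-h - 5*r)/(-h + 5*r)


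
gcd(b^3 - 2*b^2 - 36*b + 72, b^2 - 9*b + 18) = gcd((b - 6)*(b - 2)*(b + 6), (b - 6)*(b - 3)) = b - 6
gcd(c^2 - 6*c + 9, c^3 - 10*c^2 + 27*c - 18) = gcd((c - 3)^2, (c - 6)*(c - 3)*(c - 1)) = c - 3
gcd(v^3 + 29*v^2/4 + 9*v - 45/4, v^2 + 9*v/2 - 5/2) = v + 5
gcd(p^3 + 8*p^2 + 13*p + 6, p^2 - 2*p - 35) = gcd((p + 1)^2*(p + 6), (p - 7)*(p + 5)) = 1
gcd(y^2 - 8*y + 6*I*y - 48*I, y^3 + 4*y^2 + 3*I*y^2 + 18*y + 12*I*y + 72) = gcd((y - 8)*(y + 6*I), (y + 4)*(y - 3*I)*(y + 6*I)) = y + 6*I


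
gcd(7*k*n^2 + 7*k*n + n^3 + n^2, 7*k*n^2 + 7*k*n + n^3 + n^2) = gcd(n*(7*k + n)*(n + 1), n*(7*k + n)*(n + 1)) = 7*k*n^2 + 7*k*n + n^3 + n^2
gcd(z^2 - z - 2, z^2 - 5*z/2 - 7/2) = z + 1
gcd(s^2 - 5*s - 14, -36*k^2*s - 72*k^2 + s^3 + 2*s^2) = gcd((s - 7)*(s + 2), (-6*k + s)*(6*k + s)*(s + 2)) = s + 2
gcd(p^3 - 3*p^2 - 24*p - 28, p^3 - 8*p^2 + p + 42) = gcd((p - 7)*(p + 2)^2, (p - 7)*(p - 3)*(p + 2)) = p^2 - 5*p - 14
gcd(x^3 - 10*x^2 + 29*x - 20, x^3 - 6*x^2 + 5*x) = x^2 - 6*x + 5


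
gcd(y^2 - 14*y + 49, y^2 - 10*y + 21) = y - 7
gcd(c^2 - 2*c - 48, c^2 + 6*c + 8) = 1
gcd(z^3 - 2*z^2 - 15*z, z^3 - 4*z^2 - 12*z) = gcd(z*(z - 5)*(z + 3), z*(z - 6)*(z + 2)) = z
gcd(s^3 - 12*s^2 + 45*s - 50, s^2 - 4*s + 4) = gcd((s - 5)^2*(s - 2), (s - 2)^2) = s - 2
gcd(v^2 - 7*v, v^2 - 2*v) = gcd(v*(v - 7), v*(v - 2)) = v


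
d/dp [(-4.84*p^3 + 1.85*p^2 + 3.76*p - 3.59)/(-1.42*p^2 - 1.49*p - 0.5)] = (6.8728*p^4 + 14.4232*p^3 + 9.8427*p^2 - 12.0456*p - 7.2291)/(2.0164*p^4 + 4.2316*p^3 + 3.6401*p^2 + 1.49*p + 0.25)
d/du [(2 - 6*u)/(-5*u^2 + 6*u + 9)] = 2*(-15*u^2 + 10*u - 33)/(25*u^4 - 60*u^3 - 54*u^2 + 108*u + 81)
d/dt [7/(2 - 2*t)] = 7/(2*(t - 1)^2)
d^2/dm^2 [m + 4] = 0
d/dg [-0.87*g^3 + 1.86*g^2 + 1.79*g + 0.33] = -2.61*g^2 + 3.72*g + 1.79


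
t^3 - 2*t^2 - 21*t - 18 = (t - 6)*(t + 1)*(t + 3)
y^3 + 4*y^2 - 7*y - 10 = (y - 2)*(y + 1)*(y + 5)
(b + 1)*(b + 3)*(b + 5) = b^3 + 9*b^2 + 23*b + 15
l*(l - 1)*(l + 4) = l^3 + 3*l^2 - 4*l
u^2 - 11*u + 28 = (u - 7)*(u - 4)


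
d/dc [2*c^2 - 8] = 4*c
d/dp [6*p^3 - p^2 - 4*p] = 18*p^2 - 2*p - 4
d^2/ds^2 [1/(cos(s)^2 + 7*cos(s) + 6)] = (-4*sin(s)^4 + 27*sin(s)^2 + 273*cos(s)/4 - 21*cos(3*s)/4 + 63)/((cos(s) + 1)^3*(cos(s) + 6)^3)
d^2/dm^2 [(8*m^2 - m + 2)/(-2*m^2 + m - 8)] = 12*(-2*m^3 + 60*m^2 - 6*m - 79)/(8*m^6 - 12*m^5 + 102*m^4 - 97*m^3 + 408*m^2 - 192*m + 512)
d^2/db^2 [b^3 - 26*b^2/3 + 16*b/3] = 6*b - 52/3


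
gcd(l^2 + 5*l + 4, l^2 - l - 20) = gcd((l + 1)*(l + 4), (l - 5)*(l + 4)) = l + 4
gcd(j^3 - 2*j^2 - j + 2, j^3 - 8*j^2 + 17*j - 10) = j^2 - 3*j + 2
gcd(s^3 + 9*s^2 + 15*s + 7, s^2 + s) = s + 1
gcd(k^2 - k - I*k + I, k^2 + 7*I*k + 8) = k - I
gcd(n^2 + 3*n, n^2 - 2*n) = n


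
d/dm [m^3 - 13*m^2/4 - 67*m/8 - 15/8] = 3*m^2 - 13*m/2 - 67/8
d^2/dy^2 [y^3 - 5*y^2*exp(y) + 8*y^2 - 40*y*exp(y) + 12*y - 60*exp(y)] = -5*y^2*exp(y) - 60*y*exp(y) + 6*y - 150*exp(y) + 16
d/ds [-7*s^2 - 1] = -14*s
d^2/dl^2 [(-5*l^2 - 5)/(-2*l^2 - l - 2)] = 10*(-2*l^3 + 6*l + 1)/(8*l^6 + 12*l^5 + 30*l^4 + 25*l^3 + 30*l^2 + 12*l + 8)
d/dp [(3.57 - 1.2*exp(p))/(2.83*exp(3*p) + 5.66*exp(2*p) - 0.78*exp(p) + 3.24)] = (6.792*exp(3*p) - 23.5173*exp(2*p) - 40.4124*exp(p) - 1.1034)*exp(p)/(8.0089*exp(6*p) + 32.0356*exp(5*p) + 27.6208*exp(4*p) + 9.5088*exp(3*p) + 37.2852*exp(2*p) - 5.0544*exp(p) + 10.4976)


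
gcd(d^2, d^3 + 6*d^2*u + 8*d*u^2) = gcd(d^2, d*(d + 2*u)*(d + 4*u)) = d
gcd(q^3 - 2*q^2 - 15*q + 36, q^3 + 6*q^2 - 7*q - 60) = q^2 + q - 12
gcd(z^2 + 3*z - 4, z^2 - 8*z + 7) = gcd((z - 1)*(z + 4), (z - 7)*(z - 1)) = z - 1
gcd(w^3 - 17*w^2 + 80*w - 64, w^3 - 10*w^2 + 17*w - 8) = w^2 - 9*w + 8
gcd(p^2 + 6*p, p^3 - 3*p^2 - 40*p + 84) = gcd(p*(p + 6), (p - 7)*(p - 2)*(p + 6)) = p + 6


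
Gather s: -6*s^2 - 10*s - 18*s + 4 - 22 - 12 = -6*s^2 - 28*s - 30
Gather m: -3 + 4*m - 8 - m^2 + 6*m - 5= -m^2 + 10*m - 16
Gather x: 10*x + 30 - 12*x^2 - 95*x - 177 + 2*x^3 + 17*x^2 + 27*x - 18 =2*x^3 + 5*x^2 - 58*x - 165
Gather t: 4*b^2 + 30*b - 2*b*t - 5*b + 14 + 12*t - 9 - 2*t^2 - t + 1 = 4*b^2 + 25*b - 2*t^2 + t*(11 - 2*b) + 6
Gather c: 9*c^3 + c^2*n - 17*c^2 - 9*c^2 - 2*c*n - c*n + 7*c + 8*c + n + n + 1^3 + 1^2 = 9*c^3 + c^2*(n - 26) + c*(15 - 3*n) + 2*n + 2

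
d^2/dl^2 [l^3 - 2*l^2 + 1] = 6*l - 4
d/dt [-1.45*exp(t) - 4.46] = -1.45*exp(t)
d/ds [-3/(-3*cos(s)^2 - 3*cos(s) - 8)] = 9*(2*cos(s) + 1)*sin(s)/(3*cos(s)^2 + 3*cos(s) + 8)^2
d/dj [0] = 0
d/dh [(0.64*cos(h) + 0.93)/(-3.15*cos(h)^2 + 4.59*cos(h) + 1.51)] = (-2.016*cos(h)^2 - 5.859*cos(h) + 3.3023)*sin(h)/(9.9225*cos(h)^4 - 28.917*cos(h)^3 + 11.5551*cos(h)^2 + 13.8618*cos(h) + 2.2801)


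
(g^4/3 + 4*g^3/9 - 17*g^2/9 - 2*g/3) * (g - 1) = g^5/3 + g^4/9 - 7*g^3/3 + 11*g^2/9 + 2*g/3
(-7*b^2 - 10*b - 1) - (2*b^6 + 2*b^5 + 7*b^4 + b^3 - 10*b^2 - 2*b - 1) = -2*b^6 - 2*b^5 - 7*b^4 - b^3 + 3*b^2 - 8*b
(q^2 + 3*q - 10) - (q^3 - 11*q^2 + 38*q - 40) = -q^3 + 12*q^2 - 35*q + 30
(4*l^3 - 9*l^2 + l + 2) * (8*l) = 32*l^4 - 72*l^3 + 8*l^2 + 16*l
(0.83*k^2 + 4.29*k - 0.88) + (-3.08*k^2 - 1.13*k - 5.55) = -2.25*k^2 + 3.16*k - 6.43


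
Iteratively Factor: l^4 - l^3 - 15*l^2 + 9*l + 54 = (l + 3)*(l^3 - 4*l^2 - 3*l + 18) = (l + 2)*(l + 3)*(l^2 - 6*l + 9) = (l - 3)*(l + 2)*(l + 3)*(l - 3)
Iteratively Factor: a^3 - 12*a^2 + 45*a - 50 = (a - 5)*(a^2 - 7*a + 10) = (a - 5)^2*(a - 2)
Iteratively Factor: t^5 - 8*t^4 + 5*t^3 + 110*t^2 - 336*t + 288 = (t - 2)*(t^4 - 6*t^3 - 7*t^2 + 96*t - 144) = (t - 2)*(t + 4)*(t^3 - 10*t^2 + 33*t - 36) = (t - 3)*(t - 2)*(t + 4)*(t^2 - 7*t + 12) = (t - 4)*(t - 3)*(t - 2)*(t + 4)*(t - 3)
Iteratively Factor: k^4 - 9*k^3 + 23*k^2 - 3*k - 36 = (k - 3)*(k^3 - 6*k^2 + 5*k + 12) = (k - 3)*(k + 1)*(k^2 - 7*k + 12) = (k - 4)*(k - 3)*(k + 1)*(k - 3)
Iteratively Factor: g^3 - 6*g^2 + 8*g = (g - 4)*(g^2 - 2*g) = (g - 4)*(g - 2)*(g)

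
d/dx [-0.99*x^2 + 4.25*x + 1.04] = 4.25 - 1.98*x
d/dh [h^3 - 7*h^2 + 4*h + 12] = 3*h^2 - 14*h + 4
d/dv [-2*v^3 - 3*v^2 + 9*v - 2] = -6*v^2 - 6*v + 9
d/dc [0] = 0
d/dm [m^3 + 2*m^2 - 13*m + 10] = 3*m^2 + 4*m - 13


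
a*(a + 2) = a^2 + 2*a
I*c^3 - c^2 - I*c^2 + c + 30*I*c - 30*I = (c - 5*I)*(c + 6*I)*(I*c - I)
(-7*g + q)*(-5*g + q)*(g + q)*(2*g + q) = 70*g^4 + 81*g^3*q + g^2*q^2 - 9*g*q^3 + q^4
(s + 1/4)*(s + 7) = s^2 + 29*s/4 + 7/4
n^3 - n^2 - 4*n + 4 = (n - 2)*(n - 1)*(n + 2)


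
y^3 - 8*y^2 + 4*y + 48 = (y - 6)*(y - 4)*(y + 2)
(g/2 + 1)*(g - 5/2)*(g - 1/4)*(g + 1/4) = g^4/2 - g^3/4 - 81*g^2/32 + g/64 + 5/32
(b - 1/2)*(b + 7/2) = b^2 + 3*b - 7/4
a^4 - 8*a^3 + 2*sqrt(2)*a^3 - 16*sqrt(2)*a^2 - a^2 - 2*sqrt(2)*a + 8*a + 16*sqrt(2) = (a - 8)*(a - 1)*(a + 1)*(a + 2*sqrt(2))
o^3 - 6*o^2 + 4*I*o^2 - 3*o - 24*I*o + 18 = (o - 6)*(o + I)*(o + 3*I)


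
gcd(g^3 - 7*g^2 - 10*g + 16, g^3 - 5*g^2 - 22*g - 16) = g^2 - 6*g - 16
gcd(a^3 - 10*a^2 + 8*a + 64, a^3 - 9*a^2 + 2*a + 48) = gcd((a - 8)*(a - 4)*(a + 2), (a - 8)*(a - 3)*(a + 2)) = a^2 - 6*a - 16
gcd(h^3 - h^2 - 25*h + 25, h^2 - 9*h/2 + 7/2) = h - 1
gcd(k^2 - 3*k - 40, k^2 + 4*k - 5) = k + 5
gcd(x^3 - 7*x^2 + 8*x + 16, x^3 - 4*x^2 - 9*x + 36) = x - 4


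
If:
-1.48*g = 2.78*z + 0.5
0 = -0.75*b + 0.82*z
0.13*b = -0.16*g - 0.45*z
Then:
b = 0.20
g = -0.69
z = 0.19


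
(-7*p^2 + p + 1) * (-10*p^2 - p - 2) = 70*p^4 - 3*p^3 + 3*p^2 - 3*p - 2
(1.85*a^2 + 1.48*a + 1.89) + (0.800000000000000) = 1.85*a^2 + 1.48*a + 2.69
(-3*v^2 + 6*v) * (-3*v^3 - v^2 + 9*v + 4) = 9*v^5 - 15*v^4 - 33*v^3 + 42*v^2 + 24*v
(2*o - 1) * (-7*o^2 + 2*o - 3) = -14*o^3 + 11*o^2 - 8*o + 3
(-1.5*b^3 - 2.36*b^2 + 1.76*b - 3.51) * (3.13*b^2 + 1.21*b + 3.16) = -4.695*b^5 - 9.2018*b^4 - 2.0868*b^3 - 16.3143*b^2 + 1.3145*b - 11.0916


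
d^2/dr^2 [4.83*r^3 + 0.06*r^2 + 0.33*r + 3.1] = 28.98*r + 0.12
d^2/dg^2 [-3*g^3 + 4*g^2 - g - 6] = 8 - 18*g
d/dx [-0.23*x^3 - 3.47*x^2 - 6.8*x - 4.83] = -0.69*x^2 - 6.94*x - 6.8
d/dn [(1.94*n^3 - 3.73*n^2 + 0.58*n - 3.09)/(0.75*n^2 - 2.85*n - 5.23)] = (1.455*n^4 - 11.058*n^3 - 20.2431*n^2 + 43.6508*n - 11.8399)/(0.5625*n^4 - 4.275*n^3 + 0.2775*n^2 + 29.811*n + 27.3529)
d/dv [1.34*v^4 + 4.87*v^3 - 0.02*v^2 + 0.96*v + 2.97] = 5.36*v^3 + 14.61*v^2 - 0.04*v + 0.96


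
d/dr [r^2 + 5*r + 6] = 2*r + 5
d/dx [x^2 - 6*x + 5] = 2*x - 6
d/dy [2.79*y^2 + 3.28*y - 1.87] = 5.58*y + 3.28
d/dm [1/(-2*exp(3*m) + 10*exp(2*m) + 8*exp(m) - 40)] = (3*exp(2*m) - 10*exp(m) - 4)*exp(m)/(2*(exp(3*m) - 5*exp(2*m) - 4*exp(m) + 20)^2)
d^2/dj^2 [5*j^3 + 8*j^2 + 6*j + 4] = 30*j + 16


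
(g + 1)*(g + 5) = g^2 + 6*g + 5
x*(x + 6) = x^2 + 6*x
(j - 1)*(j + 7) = j^2 + 6*j - 7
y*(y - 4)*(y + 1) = y^3 - 3*y^2 - 4*y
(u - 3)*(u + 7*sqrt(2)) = u^2 - 3*u + 7*sqrt(2)*u - 21*sqrt(2)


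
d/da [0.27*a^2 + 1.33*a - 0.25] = 0.54*a + 1.33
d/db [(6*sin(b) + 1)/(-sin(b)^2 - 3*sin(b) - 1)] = (2*sin(b) - 3*cos(2*b))*cos(b)/(sin(b)^2 + 3*sin(b) + 1)^2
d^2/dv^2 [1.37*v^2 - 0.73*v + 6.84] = 2.74000000000000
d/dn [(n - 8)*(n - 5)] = 2*n - 13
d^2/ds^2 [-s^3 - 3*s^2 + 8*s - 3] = -6*s - 6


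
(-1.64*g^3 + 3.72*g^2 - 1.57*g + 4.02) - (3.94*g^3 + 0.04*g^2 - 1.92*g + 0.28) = -5.58*g^3 + 3.68*g^2 + 0.35*g + 3.74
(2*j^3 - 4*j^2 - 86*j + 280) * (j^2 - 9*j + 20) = 2*j^5 - 22*j^4 - 10*j^3 + 974*j^2 - 4240*j + 5600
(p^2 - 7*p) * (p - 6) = p^3 - 13*p^2 + 42*p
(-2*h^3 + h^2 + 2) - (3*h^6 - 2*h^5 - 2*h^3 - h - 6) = -3*h^6 + 2*h^5 + h^2 + h + 8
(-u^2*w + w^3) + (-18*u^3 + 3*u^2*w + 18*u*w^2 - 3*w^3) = -18*u^3 + 2*u^2*w + 18*u*w^2 - 2*w^3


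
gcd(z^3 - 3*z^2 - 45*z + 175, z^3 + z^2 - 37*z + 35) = z^2 + 2*z - 35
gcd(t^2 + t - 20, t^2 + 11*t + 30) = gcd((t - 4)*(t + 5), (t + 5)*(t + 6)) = t + 5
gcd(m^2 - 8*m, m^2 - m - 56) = m - 8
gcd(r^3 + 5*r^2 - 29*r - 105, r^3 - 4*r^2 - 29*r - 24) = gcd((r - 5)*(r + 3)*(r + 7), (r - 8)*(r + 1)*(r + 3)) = r + 3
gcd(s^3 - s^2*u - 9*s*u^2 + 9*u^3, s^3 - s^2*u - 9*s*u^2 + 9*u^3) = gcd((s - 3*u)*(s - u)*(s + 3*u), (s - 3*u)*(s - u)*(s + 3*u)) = s^3 - s^2*u - 9*s*u^2 + 9*u^3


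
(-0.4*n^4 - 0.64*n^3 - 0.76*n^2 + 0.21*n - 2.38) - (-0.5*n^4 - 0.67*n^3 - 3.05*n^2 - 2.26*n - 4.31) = 0.1*n^4 + 0.03*n^3 + 2.29*n^2 + 2.47*n + 1.93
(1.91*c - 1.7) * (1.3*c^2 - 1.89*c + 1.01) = 2.483*c^3 - 5.8199*c^2 + 5.1421*c - 1.717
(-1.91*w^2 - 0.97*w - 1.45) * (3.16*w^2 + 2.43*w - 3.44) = -6.0356*w^4 - 7.7065*w^3 - 0.3687*w^2 - 0.186700000000001*w + 4.988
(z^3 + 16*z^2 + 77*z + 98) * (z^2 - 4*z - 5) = z^5 + 12*z^4 + 8*z^3 - 290*z^2 - 777*z - 490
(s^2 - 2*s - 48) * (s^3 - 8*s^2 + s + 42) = s^5 - 10*s^4 - 31*s^3 + 424*s^2 - 132*s - 2016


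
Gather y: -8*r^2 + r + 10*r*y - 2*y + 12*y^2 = -8*r^2 + r + 12*y^2 + y*(10*r - 2)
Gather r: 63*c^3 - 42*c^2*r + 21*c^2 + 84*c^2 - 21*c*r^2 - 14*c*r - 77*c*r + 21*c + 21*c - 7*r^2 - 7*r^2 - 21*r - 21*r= 63*c^3 + 105*c^2 + 42*c + r^2*(-21*c - 14) + r*(-42*c^2 - 91*c - 42)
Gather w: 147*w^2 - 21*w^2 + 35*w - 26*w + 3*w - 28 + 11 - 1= 126*w^2 + 12*w - 18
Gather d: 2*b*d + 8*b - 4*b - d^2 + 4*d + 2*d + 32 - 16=4*b - d^2 + d*(2*b + 6) + 16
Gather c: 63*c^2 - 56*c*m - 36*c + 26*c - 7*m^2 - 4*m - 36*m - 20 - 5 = 63*c^2 + c*(-56*m - 10) - 7*m^2 - 40*m - 25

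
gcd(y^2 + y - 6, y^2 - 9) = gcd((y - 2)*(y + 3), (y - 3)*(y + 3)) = y + 3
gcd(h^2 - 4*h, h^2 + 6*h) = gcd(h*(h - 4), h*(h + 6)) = h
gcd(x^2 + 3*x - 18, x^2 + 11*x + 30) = x + 6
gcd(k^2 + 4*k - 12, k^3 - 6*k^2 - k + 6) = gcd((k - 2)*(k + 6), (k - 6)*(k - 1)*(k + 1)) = 1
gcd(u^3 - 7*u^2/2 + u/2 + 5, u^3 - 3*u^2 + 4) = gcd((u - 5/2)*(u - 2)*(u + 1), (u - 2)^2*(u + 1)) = u^2 - u - 2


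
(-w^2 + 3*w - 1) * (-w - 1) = w^3 - 2*w^2 - 2*w + 1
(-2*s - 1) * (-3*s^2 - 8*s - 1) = 6*s^3 + 19*s^2 + 10*s + 1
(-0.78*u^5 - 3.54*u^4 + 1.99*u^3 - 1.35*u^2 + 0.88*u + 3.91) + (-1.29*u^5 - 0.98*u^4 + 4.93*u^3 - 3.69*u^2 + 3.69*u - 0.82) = -2.07*u^5 - 4.52*u^4 + 6.92*u^3 - 5.04*u^2 + 4.57*u + 3.09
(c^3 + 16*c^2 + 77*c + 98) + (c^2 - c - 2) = c^3 + 17*c^2 + 76*c + 96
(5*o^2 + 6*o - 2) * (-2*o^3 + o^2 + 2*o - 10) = -10*o^5 - 7*o^4 + 20*o^3 - 40*o^2 - 64*o + 20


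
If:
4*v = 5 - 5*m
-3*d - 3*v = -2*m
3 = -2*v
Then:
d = 89/30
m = 11/5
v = -3/2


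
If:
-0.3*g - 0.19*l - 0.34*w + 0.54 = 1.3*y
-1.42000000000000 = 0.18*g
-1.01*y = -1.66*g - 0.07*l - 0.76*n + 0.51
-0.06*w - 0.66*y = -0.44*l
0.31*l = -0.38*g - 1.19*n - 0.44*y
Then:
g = -7.89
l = -6.56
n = 7.34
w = 44.35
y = -8.41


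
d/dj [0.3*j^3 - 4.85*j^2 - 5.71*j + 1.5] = 0.9*j^2 - 9.7*j - 5.71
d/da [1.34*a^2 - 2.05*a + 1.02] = 2.68*a - 2.05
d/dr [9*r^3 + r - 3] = 27*r^2 + 1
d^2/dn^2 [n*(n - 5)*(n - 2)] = 6*n - 14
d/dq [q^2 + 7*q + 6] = 2*q + 7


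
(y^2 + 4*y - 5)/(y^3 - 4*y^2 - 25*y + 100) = (y - 1)/(y^2 - 9*y + 20)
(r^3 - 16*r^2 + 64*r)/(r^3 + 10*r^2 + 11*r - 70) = r*(r^2 - 16*r + 64)/(r^3 + 10*r^2 + 11*r - 70)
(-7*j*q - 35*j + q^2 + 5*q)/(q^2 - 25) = (-7*j + q)/(q - 5)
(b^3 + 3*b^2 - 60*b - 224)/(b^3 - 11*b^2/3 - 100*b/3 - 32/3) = 3*(b + 7)/(3*b + 1)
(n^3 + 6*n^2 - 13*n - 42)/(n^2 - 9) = (n^2 + 9*n + 14)/(n + 3)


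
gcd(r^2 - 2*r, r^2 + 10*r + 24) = 1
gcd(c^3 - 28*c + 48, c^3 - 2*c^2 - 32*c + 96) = c^2 + 2*c - 24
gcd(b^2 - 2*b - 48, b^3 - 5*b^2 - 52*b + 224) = b - 8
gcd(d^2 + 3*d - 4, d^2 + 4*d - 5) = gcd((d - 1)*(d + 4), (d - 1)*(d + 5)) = d - 1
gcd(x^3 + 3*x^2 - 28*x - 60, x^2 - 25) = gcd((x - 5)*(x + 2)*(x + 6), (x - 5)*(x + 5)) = x - 5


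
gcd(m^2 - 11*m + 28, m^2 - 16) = m - 4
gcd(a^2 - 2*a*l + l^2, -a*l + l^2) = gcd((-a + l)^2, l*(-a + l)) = a - l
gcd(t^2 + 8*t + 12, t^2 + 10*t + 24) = t + 6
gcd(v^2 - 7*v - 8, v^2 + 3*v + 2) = v + 1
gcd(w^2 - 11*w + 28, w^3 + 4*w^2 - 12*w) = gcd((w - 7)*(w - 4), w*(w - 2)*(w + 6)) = 1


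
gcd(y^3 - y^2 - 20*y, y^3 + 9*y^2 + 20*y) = y^2 + 4*y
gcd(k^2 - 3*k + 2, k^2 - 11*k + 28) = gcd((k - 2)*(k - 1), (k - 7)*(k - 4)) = 1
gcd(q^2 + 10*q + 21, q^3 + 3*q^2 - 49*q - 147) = q^2 + 10*q + 21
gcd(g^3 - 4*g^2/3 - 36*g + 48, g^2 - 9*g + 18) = g - 6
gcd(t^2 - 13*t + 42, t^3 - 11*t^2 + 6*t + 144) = t - 6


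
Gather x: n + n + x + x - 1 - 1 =2*n + 2*x - 2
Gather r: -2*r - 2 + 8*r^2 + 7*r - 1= 8*r^2 + 5*r - 3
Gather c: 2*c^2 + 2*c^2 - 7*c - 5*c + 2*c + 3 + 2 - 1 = 4*c^2 - 10*c + 4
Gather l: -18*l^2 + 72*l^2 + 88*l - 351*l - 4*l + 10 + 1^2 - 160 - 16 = 54*l^2 - 267*l - 165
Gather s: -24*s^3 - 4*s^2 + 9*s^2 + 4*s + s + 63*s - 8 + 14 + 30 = -24*s^3 + 5*s^2 + 68*s + 36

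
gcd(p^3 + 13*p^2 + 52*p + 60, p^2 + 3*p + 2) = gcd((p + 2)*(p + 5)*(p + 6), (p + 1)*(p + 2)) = p + 2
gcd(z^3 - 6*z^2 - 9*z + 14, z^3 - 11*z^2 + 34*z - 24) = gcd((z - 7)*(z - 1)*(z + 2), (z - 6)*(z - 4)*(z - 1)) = z - 1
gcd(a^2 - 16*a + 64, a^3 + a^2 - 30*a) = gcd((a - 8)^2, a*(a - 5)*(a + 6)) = 1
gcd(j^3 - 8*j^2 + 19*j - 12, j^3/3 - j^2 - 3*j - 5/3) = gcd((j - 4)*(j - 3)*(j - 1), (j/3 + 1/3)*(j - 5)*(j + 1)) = 1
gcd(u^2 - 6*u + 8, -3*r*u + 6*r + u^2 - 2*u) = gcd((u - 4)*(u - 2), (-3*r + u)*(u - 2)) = u - 2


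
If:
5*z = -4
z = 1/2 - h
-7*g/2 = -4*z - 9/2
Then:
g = 13/35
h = 13/10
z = -4/5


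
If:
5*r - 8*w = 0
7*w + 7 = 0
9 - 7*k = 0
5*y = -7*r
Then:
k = 9/7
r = -8/5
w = -1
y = 56/25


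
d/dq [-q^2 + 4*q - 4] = 4 - 2*q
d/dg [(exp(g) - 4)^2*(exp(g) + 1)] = (exp(g) - 4)*(3*exp(g) - 2)*exp(g)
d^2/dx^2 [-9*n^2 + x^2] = 2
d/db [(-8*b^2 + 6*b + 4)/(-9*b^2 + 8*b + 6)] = 2*(-5*b^2 - 12*b + 2)/(81*b^4 - 144*b^3 - 44*b^2 + 96*b + 36)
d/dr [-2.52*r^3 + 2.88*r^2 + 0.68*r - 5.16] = -7.56*r^2 + 5.76*r + 0.68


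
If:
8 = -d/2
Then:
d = -16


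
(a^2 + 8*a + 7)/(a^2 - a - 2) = (a + 7)/(a - 2)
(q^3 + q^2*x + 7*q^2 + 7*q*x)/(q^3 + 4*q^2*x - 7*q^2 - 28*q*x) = (q^2 + q*x + 7*q + 7*x)/(q^2 + 4*q*x - 7*q - 28*x)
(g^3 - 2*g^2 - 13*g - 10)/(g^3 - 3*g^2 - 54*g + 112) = (g^3 - 2*g^2 - 13*g - 10)/(g^3 - 3*g^2 - 54*g + 112)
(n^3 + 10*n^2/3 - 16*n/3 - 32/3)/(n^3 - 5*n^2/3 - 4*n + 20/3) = (3*n^2 + 16*n + 16)/(3*n^2 + n - 10)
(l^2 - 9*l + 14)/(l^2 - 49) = (l - 2)/(l + 7)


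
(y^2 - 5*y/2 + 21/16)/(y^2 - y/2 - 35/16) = (4*y - 3)/(4*y + 5)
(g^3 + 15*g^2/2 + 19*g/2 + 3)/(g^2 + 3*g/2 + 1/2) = g + 6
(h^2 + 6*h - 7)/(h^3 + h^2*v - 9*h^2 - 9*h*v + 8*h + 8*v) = (h + 7)/(h^2 + h*v - 8*h - 8*v)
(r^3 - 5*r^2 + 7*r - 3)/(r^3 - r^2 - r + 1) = (r - 3)/(r + 1)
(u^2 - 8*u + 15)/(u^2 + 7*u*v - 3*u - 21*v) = (u - 5)/(u + 7*v)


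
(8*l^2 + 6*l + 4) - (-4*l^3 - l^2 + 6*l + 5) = 4*l^3 + 9*l^2 - 1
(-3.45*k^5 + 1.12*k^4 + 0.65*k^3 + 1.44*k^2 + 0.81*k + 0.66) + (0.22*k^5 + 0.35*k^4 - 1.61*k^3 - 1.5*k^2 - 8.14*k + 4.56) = -3.23*k^5 + 1.47*k^4 - 0.96*k^3 - 0.0600000000000001*k^2 - 7.33*k + 5.22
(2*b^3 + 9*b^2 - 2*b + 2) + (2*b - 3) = 2*b^3 + 9*b^2 - 1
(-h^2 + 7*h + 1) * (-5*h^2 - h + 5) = 5*h^4 - 34*h^3 - 17*h^2 + 34*h + 5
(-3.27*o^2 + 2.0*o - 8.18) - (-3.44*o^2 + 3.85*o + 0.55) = 0.17*o^2 - 1.85*o - 8.73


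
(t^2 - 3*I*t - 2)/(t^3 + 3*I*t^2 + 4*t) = (t - 2*I)/(t*(t + 4*I))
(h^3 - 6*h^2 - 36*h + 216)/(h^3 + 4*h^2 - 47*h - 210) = (h^2 - 12*h + 36)/(h^2 - 2*h - 35)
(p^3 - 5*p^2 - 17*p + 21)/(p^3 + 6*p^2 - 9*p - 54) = (p^2 - 8*p + 7)/(p^2 + 3*p - 18)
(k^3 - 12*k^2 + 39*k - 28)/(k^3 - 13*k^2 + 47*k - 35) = (k - 4)/(k - 5)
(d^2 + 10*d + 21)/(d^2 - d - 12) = (d + 7)/(d - 4)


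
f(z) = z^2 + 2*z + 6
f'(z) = 2*z + 2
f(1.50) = 11.25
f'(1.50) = 5.00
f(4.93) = 40.16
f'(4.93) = 11.86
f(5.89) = 52.47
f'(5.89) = 13.78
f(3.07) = 21.56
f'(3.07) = 8.14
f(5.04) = 41.48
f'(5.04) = 12.08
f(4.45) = 34.70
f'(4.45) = 10.90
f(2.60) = 17.96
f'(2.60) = 7.20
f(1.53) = 11.40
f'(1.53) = 5.06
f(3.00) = 21.00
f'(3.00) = 8.00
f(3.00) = 21.00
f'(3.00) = 8.00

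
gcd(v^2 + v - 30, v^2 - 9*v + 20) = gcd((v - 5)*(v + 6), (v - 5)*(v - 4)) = v - 5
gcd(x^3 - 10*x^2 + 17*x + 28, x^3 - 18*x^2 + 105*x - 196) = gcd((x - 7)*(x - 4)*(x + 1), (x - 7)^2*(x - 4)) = x^2 - 11*x + 28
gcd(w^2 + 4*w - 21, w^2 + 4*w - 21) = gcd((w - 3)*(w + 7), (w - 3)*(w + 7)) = w^2 + 4*w - 21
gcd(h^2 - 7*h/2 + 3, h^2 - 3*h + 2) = h - 2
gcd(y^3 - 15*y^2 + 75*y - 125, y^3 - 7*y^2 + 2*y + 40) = y - 5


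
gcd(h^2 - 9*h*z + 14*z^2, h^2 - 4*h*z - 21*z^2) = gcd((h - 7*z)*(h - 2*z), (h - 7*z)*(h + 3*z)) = -h + 7*z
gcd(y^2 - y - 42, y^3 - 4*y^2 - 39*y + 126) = y^2 - y - 42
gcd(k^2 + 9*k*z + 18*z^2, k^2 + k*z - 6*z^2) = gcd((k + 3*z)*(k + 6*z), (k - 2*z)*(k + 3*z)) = k + 3*z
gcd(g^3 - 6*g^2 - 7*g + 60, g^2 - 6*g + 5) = g - 5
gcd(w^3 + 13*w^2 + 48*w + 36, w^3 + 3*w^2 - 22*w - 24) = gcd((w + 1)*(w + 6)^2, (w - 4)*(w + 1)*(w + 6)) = w^2 + 7*w + 6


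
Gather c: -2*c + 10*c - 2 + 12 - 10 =8*c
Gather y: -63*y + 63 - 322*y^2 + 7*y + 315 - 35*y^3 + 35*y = -35*y^3 - 322*y^2 - 21*y + 378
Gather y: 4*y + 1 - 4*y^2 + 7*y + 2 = -4*y^2 + 11*y + 3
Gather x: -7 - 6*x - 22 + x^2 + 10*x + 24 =x^2 + 4*x - 5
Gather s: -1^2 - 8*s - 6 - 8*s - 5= -16*s - 12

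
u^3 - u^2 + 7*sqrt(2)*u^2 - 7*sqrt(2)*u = u*(u - 1)*(u + 7*sqrt(2))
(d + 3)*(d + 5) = d^2 + 8*d + 15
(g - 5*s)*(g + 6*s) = g^2 + g*s - 30*s^2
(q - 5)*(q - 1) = q^2 - 6*q + 5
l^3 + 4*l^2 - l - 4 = (l - 1)*(l + 1)*(l + 4)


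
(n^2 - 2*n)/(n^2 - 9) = n*(n - 2)/(n^2 - 9)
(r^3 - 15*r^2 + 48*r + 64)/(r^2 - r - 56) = (r^2 - 7*r - 8)/(r + 7)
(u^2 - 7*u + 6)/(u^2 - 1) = (u - 6)/(u + 1)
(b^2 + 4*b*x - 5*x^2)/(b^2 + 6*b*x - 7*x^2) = (b + 5*x)/(b + 7*x)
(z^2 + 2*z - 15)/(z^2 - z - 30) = (z - 3)/(z - 6)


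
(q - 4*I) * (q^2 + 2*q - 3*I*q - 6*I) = q^3 + 2*q^2 - 7*I*q^2 - 12*q - 14*I*q - 24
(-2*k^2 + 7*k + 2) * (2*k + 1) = -4*k^3 + 12*k^2 + 11*k + 2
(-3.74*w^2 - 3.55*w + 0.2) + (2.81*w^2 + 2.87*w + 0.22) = -0.93*w^2 - 0.68*w + 0.42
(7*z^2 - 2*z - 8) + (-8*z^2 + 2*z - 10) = -z^2 - 18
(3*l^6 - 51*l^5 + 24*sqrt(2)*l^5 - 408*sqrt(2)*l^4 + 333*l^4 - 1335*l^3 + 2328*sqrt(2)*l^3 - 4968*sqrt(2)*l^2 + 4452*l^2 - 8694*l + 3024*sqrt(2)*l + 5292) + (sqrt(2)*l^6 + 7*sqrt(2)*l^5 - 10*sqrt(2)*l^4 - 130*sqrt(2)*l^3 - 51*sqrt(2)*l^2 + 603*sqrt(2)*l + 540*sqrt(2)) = sqrt(2)*l^6 + 3*l^6 - 51*l^5 + 31*sqrt(2)*l^5 - 418*sqrt(2)*l^4 + 333*l^4 - 1335*l^3 + 2198*sqrt(2)*l^3 - 5019*sqrt(2)*l^2 + 4452*l^2 - 8694*l + 3627*sqrt(2)*l + 540*sqrt(2) + 5292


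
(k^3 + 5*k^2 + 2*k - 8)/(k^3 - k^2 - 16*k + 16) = (k + 2)/(k - 4)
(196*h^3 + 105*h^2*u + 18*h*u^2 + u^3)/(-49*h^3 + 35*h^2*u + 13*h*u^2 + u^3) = (4*h + u)/(-h + u)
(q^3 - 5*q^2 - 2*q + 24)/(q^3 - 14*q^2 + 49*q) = (q^3 - 5*q^2 - 2*q + 24)/(q*(q^2 - 14*q + 49))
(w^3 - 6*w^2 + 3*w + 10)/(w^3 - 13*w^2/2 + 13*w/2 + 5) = 2*(w + 1)/(2*w + 1)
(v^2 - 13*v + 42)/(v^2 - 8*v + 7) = (v - 6)/(v - 1)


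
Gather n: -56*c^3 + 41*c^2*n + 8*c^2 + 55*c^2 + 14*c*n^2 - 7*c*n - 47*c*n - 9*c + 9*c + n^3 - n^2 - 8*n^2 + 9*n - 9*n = -56*c^3 + 63*c^2 + n^3 + n^2*(14*c - 9) + n*(41*c^2 - 54*c)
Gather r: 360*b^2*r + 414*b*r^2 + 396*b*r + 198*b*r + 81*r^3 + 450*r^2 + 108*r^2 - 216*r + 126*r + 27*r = 81*r^3 + r^2*(414*b + 558) + r*(360*b^2 + 594*b - 63)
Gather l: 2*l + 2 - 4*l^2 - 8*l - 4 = -4*l^2 - 6*l - 2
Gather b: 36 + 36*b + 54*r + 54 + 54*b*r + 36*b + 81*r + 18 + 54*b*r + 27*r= b*(108*r + 72) + 162*r + 108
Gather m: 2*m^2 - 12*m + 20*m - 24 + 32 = 2*m^2 + 8*m + 8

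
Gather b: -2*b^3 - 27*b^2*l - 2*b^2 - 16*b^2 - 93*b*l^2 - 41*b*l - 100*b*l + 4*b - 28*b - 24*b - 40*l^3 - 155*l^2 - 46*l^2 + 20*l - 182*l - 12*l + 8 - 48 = -2*b^3 + b^2*(-27*l - 18) + b*(-93*l^2 - 141*l - 48) - 40*l^3 - 201*l^2 - 174*l - 40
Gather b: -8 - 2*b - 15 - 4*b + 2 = -6*b - 21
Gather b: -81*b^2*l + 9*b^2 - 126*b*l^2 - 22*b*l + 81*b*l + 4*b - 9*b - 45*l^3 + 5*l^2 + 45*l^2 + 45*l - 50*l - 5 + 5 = b^2*(9 - 81*l) + b*(-126*l^2 + 59*l - 5) - 45*l^3 + 50*l^2 - 5*l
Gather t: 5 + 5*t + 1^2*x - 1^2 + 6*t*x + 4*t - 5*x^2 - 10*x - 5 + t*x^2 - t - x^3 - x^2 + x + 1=t*(x^2 + 6*x + 8) - x^3 - 6*x^2 - 8*x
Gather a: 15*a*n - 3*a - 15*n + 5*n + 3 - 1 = a*(15*n - 3) - 10*n + 2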